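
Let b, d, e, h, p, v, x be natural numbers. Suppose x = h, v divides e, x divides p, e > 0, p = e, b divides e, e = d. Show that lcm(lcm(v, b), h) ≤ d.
v divides e and b divides e, so lcm(v, b) divides e. p = e and x divides p, thus x divides e. Because x = h, h divides e. Since lcm(v, b) divides e, lcm(lcm(v, b), h) divides e. e > 0, so lcm(lcm(v, b), h) ≤ e. Since e = d, lcm(lcm(v, b), h) ≤ d.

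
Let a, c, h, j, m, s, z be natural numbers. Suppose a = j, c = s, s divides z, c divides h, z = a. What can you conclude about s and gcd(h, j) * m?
s divides gcd(h, j) * m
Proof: Since c = s and c divides h, s divides h. z = a and a = j, therefore z = j. Since s divides z, s divides j. s divides h, so s divides gcd(h, j). Then s divides gcd(h, j) * m.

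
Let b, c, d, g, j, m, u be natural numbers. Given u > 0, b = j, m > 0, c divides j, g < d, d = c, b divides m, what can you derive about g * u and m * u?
g * u < m * u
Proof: Because d = c and g < d, g < c. b = j and b divides m, therefore j divides m. c divides j, so c divides m. m > 0, so c ≤ m. g < c, so g < m. Since u > 0, by multiplying by a positive, g * u < m * u.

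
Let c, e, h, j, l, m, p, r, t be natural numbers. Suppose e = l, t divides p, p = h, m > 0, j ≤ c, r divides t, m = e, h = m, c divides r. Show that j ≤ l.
From m = e and e = l, m = l. p = h and h = m, hence p = m. From r divides t and t divides p, r divides p. Since c divides r, c divides p. Since p = m, c divides m. Because m > 0, c ≤ m. From j ≤ c, j ≤ m. m = l, so j ≤ l.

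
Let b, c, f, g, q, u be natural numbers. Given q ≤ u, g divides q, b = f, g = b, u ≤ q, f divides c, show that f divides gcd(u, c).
q ≤ u and u ≤ q, thus q = u. g = b and g divides q, therefore b divides q. Since b = f, f divides q. From q = u, f divides u. Since f divides c, f divides gcd(u, c).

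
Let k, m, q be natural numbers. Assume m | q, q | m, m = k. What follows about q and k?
q = k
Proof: q | m and m | q, thus q = m. m = k, so q = k.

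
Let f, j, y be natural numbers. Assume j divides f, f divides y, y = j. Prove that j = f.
y = j and f divides y, hence f divides j. Since j divides f, j = f.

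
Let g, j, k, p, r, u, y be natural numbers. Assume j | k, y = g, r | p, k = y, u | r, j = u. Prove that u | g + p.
k = y and j | k, therefore j | y. j = u, so u | y. Since y = g, u | g. Since u | r and r | p, u | p. Since u | g, u | g + p.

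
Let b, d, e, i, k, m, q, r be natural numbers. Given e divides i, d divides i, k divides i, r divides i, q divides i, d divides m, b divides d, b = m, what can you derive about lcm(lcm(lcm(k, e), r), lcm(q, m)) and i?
lcm(lcm(lcm(k, e), r), lcm(q, m)) divides i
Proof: Since k divides i and e divides i, lcm(k, e) divides i. r divides i, so lcm(lcm(k, e), r) divides i. Because b = m and b divides d, m divides d. d divides m, so d = m. Since d divides i, m divides i. q divides i, so lcm(q, m) divides i. Since lcm(lcm(k, e), r) divides i, lcm(lcm(lcm(k, e), r), lcm(q, m)) divides i.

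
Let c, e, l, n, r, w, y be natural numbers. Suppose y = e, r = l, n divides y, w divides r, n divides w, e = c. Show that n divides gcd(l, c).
n divides w and w divides r, thus n divides r. r = l, so n divides l. y = e and e = c, therefore y = c. Since n divides y, n divides c. Since n divides l, n divides gcd(l, c).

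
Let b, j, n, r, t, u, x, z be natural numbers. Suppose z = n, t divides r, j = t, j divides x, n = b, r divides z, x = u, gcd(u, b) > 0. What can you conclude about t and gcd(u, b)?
t ≤ gcd(u, b)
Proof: x = u and j divides x, so j divides u. Since j = t, t divides u. Because z = n and n = b, z = b. Since r divides z, r divides b. t divides r, so t divides b. From t divides u, t divides gcd(u, b). Because gcd(u, b) > 0, t ≤ gcd(u, b).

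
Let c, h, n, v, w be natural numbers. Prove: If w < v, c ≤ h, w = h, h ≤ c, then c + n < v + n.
h ≤ c and c ≤ h, so h = c. w = h, so w = c. From w < v, c < v. Then c + n < v + n.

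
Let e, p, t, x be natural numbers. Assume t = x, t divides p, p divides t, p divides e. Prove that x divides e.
p divides t and t divides p, hence p = t. Since t = x, p = x. p divides e, so x divides e.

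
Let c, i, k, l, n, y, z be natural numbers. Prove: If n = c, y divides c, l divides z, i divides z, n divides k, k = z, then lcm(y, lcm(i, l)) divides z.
k = z and n divides k, thus n divides z. n = c, so c divides z. Since y divides c, y divides z. Because i divides z and l divides z, lcm(i, l) divides z. Since y divides z, lcm(y, lcm(i, l)) divides z.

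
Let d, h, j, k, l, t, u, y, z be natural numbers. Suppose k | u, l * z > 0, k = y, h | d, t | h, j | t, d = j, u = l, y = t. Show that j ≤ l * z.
Because t | h and h | d, t | d. Since d = j, t | j. j | t, so t = j. Because k = y and k | u, y | u. Since y = t, t | u. u = l, so t | l. t = j, so j | l. Then j | l * z. l * z > 0, so j ≤ l * z.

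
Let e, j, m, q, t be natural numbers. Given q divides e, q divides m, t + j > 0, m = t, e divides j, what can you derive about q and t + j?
q ≤ t + j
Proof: Because m = t and q divides m, q divides t. q divides e and e divides j, therefore q divides j. q divides t, so q divides t + j. Since t + j > 0, q ≤ t + j.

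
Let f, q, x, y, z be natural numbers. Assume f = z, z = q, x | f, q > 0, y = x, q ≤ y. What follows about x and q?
x = q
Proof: Because f = z and z = q, f = q. x | f, so x | q. Since q > 0, x ≤ q. y = x and q ≤ y, thus q ≤ x. x ≤ q, so x = q.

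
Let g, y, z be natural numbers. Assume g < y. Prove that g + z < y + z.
g < y. By adding to both sides, g + z < y + z.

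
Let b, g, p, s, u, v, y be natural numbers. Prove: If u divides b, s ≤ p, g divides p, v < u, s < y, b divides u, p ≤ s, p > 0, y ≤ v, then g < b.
g divides p and p > 0, thus g ≤ p. s ≤ p and p ≤ s, hence s = p. s < y, so p < y. Since y ≤ v, p < v. u divides b and b divides u, therefore u = b. v < u, so v < b. p < v, so p < b. Since g ≤ p, g < b.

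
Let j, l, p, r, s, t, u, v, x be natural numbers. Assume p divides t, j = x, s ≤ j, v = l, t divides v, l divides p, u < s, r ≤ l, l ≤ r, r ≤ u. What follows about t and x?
t < x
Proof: r ≤ l and l ≤ r, therefore r = l. Because l divides p and p divides t, l divides t. v = l and t divides v, therefore t divides l. l divides t, so l = t. r = l, so r = t. r ≤ u and u < s, hence r < s. Since r = t, t < s. j = x and s ≤ j, so s ≤ x. t < s, so t < x.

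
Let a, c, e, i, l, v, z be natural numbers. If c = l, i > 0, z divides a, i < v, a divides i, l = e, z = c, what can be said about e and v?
e < v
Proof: c = l and l = e, so c = e. z divides a and a divides i, therefore z divides i. z = c, so c divides i. Because i > 0, c ≤ i. i < v, so c < v. Since c = e, e < v.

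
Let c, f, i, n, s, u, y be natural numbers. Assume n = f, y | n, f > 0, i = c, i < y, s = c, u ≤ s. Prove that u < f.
From s = c and u ≤ s, u ≤ c. From i = c and i < y, c < y. n = f and y | n, hence y | f. f > 0, so y ≤ f. From c < y, c < f. u ≤ c, so u < f.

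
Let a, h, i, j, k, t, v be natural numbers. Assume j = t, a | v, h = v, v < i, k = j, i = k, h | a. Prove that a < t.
Since i = k and k = j, i = j. Since j = t, i = t. h = v and h | a, hence v | a. Since a | v, v = a. v < i, so a < i. i = t, so a < t.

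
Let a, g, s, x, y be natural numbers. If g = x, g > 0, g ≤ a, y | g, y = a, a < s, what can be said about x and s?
x < s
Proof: y = a and y | g, therefore a | g. g > 0, so a ≤ g. g ≤ a, so a = g. Since g = x, a = x. a < s, so x < s.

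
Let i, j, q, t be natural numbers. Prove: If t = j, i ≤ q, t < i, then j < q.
t < i and i ≤ q, thus t < q. Since t = j, j < q.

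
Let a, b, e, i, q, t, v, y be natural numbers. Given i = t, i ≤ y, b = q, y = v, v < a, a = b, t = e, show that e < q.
Since i = t and t = e, i = e. y = v and i ≤ y, thus i ≤ v. Since v < a, i < a. i = e, so e < a. From a = b, e < b. Since b = q, e < q.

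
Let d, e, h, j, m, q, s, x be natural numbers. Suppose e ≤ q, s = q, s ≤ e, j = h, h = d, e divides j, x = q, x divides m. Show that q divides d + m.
From s = q and s ≤ e, q ≤ e. Since e ≤ q, e = q. j = h and h = d, hence j = d. Since e divides j, e divides d. e = q, so q divides d. x = q and x divides m, therefore q divides m. q divides d, so q divides d + m.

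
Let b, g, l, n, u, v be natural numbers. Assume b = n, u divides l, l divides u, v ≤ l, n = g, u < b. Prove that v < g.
b = n and n = g, thus b = g. u divides l and l divides u, therefore u = l. u < b, so l < b. Because b = g, l < g. Since v ≤ l, v < g.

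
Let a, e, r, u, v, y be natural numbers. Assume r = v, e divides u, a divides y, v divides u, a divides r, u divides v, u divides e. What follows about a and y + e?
a divides y + e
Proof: Since u divides e and e divides u, u = e. v divides u and u divides v, therefore v = u. r = v, so r = u. Since a divides r, a divides u. u = e, so a divides e. Since a divides y, a divides y + e.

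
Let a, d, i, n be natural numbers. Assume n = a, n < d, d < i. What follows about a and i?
a < i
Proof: n = a and n < d, so a < d. d < i, so a < i.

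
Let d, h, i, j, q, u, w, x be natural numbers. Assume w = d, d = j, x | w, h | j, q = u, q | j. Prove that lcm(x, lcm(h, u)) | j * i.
w = d and d = j, thus w = j. Because x | w, x | j. Because q = u and q | j, u | j. Since h | j, lcm(h, u) | j. Since x | j, lcm(x, lcm(h, u)) | j. Then lcm(x, lcm(h, u)) | j * i.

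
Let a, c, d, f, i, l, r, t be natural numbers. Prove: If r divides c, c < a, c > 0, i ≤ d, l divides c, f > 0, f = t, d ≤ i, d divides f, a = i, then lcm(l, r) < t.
Because l divides c and r divides c, lcm(l, r) divides c. c > 0, so lcm(l, r) ≤ c. From i ≤ d and d ≤ i, i = d. Since a = i, a = d. c < a, so c < d. Because lcm(l, r) ≤ c, lcm(l, r) < d. Since d divides f and f > 0, d ≤ f. Since f = t, d ≤ t. lcm(l, r) < d, so lcm(l, r) < t.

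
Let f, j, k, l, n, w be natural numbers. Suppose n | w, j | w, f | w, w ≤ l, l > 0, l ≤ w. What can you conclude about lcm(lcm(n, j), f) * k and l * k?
lcm(lcm(n, j), f) * k ≤ l * k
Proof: w ≤ l and l ≤ w, so w = l. n | w and j | w, so lcm(n, j) | w. Since f | w, lcm(lcm(n, j), f) | w. w = l, so lcm(lcm(n, j), f) | l. Since l > 0, lcm(lcm(n, j), f) ≤ l. Then lcm(lcm(n, j), f) * k ≤ l * k.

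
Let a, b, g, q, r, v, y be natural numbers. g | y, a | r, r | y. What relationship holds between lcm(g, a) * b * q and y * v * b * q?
lcm(g, a) * b * q | y * v * b * q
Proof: a | r and r | y, so a | y. g | y, so lcm(g, a) | y. Then lcm(g, a) | y * v. Then lcm(g, a) * b | y * v * b. Then lcm(g, a) * b * q | y * v * b * q.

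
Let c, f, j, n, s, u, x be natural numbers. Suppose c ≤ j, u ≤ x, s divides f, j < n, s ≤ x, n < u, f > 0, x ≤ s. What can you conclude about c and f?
c < f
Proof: c ≤ j and j < n, hence c < n. Since n < u, c < u. x ≤ s and s ≤ x, so x = s. From u ≤ x, u ≤ s. Since c < u, c < s. s divides f and f > 0, so s ≤ f. From c < s, c < f.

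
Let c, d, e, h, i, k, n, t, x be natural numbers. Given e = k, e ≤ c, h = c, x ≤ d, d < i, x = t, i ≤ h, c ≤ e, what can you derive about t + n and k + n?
t + n < k + n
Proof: c ≤ e and e ≤ c, so c = e. h = c, so h = e. e = k, so h = k. x ≤ d and d < i, so x < i. Since x = t, t < i. i ≤ h, so t < h. Since h = k, t < k. Then t + n < k + n.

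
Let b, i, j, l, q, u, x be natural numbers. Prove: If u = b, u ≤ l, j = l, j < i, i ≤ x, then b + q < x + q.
Since j = l and j < i, l < i. Since u ≤ l, u < i. i ≤ x, so u < x. u = b, so b < x. Then b + q < x + q.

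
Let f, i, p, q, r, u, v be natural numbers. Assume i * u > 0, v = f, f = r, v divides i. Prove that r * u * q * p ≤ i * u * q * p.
v = f and f = r, so v = r. Since v divides i, r divides i. Then r * u divides i * u. i * u > 0, so r * u ≤ i * u. By multiplying by a non-negative, r * u * q ≤ i * u * q. By multiplying by a non-negative, r * u * q * p ≤ i * u * q * p.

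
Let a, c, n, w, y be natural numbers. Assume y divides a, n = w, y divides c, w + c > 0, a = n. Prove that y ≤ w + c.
Because a = n and n = w, a = w. Since y divides a, y divides w. Since y divides c, y divides w + c. From w + c > 0, y ≤ w + c.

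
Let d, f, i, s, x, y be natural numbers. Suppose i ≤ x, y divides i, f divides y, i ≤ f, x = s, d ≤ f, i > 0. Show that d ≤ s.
f divides y and y divides i, hence f divides i. Since i > 0, f ≤ i. i ≤ f, so i = f. i ≤ x, so f ≤ x. Since d ≤ f, d ≤ x. Since x = s, d ≤ s.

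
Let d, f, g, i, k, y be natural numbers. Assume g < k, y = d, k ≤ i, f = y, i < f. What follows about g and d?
g < d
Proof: From g < k and k ≤ i, g < i. f = y and i < f, therefore i < y. y = d, so i < d. Since g < i, g < d.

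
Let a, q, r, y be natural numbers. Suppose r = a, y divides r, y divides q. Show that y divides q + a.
r = a and y divides r, therefore y divides a. y divides q, so y divides q + a.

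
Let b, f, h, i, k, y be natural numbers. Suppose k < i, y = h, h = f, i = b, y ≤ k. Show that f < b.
y = h and h = f, thus y = f. Since y ≤ k, f ≤ k. k < i, so f < i. i = b, so f < b.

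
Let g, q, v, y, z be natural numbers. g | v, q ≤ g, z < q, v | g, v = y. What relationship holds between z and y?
z < y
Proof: g | v and v | g, so g = v. Since v = y, g = y. z < q and q ≤ g, therefore z < g. Since g = y, z < y.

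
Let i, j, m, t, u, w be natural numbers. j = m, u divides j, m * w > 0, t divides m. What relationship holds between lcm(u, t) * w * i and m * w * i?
lcm(u, t) * w * i ≤ m * w * i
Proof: j = m and u divides j, hence u divides m. t divides m, so lcm(u, t) divides m. Then lcm(u, t) * w divides m * w. Since m * w > 0, lcm(u, t) * w ≤ m * w. By multiplying by a non-negative, lcm(u, t) * w * i ≤ m * w * i.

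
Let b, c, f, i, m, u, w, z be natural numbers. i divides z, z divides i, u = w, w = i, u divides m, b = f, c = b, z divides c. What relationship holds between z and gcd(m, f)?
z divides gcd(m, f)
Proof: i divides z and z divides i, therefore i = z. u = w and w = i, therefore u = i. Since u divides m, i divides m. Because i = z, z divides m. From c = b and z divides c, z divides b. b = f, so z divides f. Since z divides m, z divides gcd(m, f).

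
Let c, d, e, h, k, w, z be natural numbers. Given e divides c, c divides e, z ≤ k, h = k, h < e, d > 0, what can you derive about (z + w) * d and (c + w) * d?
(z + w) * d < (c + w) * d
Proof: e divides c and c divides e, so e = c. Since h = k and h < e, k < e. Since z ≤ k, z < e. From e = c, z < c. Then z + w < c + w. Combining with d > 0, by multiplying by a positive, (z + w) * d < (c + w) * d.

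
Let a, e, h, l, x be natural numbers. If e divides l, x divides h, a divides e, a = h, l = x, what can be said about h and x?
h = x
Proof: Since a = h and a divides e, h divides e. l = x and e divides l, therefore e divides x. Because h divides e, h divides x. x divides h, so h = x.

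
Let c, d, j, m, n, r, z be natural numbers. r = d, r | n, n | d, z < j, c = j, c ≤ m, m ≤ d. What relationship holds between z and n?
z < n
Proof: r = d and r | n, hence d | n. From n | d, d = n. Because c = j and c ≤ m, j ≤ m. From m ≤ d, j ≤ d. z < j, so z < d. d = n, so z < n.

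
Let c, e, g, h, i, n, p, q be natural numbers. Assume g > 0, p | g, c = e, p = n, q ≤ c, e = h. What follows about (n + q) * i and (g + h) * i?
(n + q) * i ≤ (g + h) * i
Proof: Because p = n and p | g, n | g. g > 0, so n ≤ g. c = e and e = h, so c = h. q ≤ c, so q ≤ h. From n ≤ g, n + q ≤ g + h. Then (n + q) * i ≤ (g + h) * i.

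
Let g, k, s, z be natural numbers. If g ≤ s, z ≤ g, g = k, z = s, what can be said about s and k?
s = k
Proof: z = s and z ≤ g, therefore s ≤ g. Because g ≤ s, s = g. Since g = k, s = k.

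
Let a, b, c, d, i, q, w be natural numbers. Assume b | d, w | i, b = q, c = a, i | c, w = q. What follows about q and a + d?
q | a + d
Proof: c = a and i | c, therefore i | a. w | i, so w | a. Since w = q, q | a. b = q and b | d, so q | d. Since q | a, q | a + d.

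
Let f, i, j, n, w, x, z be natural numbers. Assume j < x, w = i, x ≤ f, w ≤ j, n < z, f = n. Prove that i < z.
w ≤ j and j < x, hence w < x. w = i, so i < x. Since f = n and x ≤ f, x ≤ n. Because i < x, i < n. n < z, so i < z.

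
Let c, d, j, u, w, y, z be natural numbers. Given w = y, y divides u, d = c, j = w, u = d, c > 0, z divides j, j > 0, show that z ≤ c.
Because j = w and w = y, j = y. z divides j and j > 0, therefore z ≤ j. Because j = y, z ≤ y. u = d and d = c, hence u = c. Because y divides u, y divides c. Since c > 0, y ≤ c. Since z ≤ y, z ≤ c.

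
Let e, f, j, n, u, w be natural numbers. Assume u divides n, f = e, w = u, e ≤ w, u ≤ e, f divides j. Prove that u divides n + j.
w = u and e ≤ w, so e ≤ u. u ≤ e, so e = u. Since f = e, f = u. Since f divides j, u divides j. u divides n, so u divides n + j.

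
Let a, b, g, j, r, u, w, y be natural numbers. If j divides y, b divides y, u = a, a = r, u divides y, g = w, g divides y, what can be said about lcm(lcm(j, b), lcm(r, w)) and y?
lcm(lcm(j, b), lcm(r, w)) divides y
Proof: j divides y and b divides y, so lcm(j, b) divides y. u = a and a = r, therefore u = r. Since u divides y, r divides y. g = w and g divides y, hence w divides y. r divides y, so lcm(r, w) divides y. lcm(j, b) divides y, so lcm(lcm(j, b), lcm(r, w)) divides y.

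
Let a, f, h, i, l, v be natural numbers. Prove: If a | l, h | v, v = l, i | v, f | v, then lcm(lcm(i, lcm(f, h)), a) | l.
f | v and h | v, thus lcm(f, h) | v. From i | v, lcm(i, lcm(f, h)) | v. Since v = l, lcm(i, lcm(f, h)) | l. From a | l, lcm(lcm(i, lcm(f, h)), a) | l.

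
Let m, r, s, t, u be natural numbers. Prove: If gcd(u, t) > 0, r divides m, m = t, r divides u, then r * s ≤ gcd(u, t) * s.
m = t and r divides m, hence r divides t. r divides u, so r divides gcd(u, t). Since gcd(u, t) > 0, r ≤ gcd(u, t). By multiplying by a non-negative, r * s ≤ gcd(u, t) * s.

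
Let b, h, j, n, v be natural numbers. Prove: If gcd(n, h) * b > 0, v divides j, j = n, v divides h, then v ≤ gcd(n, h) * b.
j = n and v divides j, therefore v divides n. From v divides h, v divides gcd(n, h). Then v divides gcd(n, h) * b. Since gcd(n, h) * b > 0, v ≤ gcd(n, h) * b.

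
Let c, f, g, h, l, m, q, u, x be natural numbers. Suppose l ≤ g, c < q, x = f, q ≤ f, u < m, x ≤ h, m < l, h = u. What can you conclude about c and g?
c < g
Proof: c < q and q ≤ f, hence c < f. Since h = u and x ≤ h, x ≤ u. u < m and m < l, thus u < l. Since x ≤ u, x < l. l ≤ g, so x < g. Since x = f, f < g. Since c < f, c < g.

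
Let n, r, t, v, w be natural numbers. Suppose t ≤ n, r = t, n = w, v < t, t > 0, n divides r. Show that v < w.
r = t and n divides r, thus n divides t. Since t > 0, n ≤ t. t ≤ n, so t = n. n = w, so t = w. From v < t, v < w.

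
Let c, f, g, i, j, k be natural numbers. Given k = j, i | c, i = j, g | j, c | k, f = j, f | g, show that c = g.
From k = j and c | k, c | j. Because i = j and i | c, j | c. c | j, so c = j. Because f = j and f | g, j | g. g | j, so j = g. From c = j, c = g.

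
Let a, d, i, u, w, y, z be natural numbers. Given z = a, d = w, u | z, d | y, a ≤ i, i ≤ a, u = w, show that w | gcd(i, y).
Because a ≤ i and i ≤ a, a = i. Since z = a, z = i. u | z, so u | i. u = w, so w | i. d = w and d | y, thus w | y. Since w | i, w | gcd(i, y).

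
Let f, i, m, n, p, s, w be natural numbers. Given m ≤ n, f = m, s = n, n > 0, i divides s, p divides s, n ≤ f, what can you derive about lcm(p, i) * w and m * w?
lcm(p, i) * w ≤ m * w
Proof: From f = m and n ≤ f, n ≤ m. Since m ≤ n, n = m. p divides s and i divides s, thus lcm(p, i) divides s. s = n, so lcm(p, i) divides n. n > 0, so lcm(p, i) ≤ n. n = m, so lcm(p, i) ≤ m. By multiplying by a non-negative, lcm(p, i) * w ≤ m * w.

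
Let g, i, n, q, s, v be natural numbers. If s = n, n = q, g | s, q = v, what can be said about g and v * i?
g | v * i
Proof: s = n and n = q, therefore s = q. Since q = v, s = v. Since g | s, g | v. Then g | v * i.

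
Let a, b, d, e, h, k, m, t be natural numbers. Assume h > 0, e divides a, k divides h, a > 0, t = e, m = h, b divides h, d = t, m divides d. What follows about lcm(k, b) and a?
lcm(k, b) ≤ a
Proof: k divides h and b divides h, therefore lcm(k, b) divides h. Since h > 0, lcm(k, b) ≤ h. d = t and m divides d, so m divides t. m = h, so h divides t. Since t = e, h divides e. e divides a, so h divides a. Since a > 0, h ≤ a. Because lcm(k, b) ≤ h, lcm(k, b) ≤ a.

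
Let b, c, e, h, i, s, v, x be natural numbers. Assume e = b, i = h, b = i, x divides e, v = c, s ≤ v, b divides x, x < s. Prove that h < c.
b = i and i = h, thus b = h. e = b and x divides e, hence x divides b. Since b divides x, x = b. x < s and s ≤ v, hence x < v. From v = c, x < c. From x = b, b < c. Since b = h, h < c.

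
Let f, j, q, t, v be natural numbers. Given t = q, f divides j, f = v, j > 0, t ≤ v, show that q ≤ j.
From t = q and t ≤ v, q ≤ v. Since f = v and f divides j, v divides j. Since j > 0, v ≤ j. Since q ≤ v, q ≤ j.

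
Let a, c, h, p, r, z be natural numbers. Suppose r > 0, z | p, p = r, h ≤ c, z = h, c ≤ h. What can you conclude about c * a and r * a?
c * a ≤ r * a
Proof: From h ≤ c and c ≤ h, h = c. Because z = h and z | p, h | p. Since p = r, h | r. r > 0, so h ≤ r. h = c, so c ≤ r. Then c * a ≤ r * a.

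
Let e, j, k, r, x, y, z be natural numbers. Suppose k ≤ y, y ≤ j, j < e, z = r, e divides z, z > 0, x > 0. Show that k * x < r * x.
Because y ≤ j and j < e, y < e. From e divides z and z > 0, e ≤ z. Because z = r, e ≤ r. Since y < e, y < r. Since k ≤ y, k < r. From x > 0, by multiplying by a positive, k * x < r * x.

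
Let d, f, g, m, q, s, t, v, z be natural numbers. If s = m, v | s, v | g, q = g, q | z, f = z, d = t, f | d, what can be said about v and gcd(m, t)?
v | gcd(m, t)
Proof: s = m and v | s, therefore v | m. From d = t and f | d, f | t. f = z, so z | t. Because q | z, q | t. Since q = g, g | t. From v | g, v | t. Since v | m, v | gcd(m, t).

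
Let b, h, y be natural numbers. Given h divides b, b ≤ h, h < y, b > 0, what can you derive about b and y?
b < y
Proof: h divides b and b > 0, hence h ≤ b. b ≤ h, so h = b. h < y, so b < y.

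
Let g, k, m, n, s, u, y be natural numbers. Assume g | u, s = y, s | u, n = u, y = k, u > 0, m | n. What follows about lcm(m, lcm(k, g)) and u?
lcm(m, lcm(k, g)) ≤ u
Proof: From n = u and m | n, m | u. s = y and y = k, so s = k. s | u, so k | u. g | u, so lcm(k, g) | u. m | u, so lcm(m, lcm(k, g)) | u. u > 0, so lcm(m, lcm(k, g)) ≤ u.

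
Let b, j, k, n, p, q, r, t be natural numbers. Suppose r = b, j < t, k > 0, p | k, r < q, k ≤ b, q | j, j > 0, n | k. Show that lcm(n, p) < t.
n | k and p | k, therefore lcm(n, p) | k. k > 0, so lcm(n, p) ≤ k. k ≤ b, so lcm(n, p) ≤ b. r = b and r < q, so b < q. q | j and j > 0, so q ≤ j. Since j < t, q < t. Since b < q, b < t. Since lcm(n, p) ≤ b, lcm(n, p) < t.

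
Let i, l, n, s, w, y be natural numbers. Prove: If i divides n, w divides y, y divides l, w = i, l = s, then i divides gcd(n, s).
w divides y and y divides l, therefore w divides l. Since w = i, i divides l. Since l = s, i divides s. Since i divides n, i divides gcd(n, s).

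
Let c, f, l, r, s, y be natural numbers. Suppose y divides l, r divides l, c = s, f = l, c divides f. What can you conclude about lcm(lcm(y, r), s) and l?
lcm(lcm(y, r), s) divides l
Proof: y divides l and r divides l, therefore lcm(y, r) divides l. f = l and c divides f, so c divides l. Since c = s, s divides l. Since lcm(y, r) divides l, lcm(lcm(y, r), s) divides l.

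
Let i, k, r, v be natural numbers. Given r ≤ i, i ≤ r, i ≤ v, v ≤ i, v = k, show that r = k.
From r ≤ i and i ≤ r, r = i. Because i ≤ v and v ≤ i, i = v. Since r = i, r = v. Because v = k, r = k.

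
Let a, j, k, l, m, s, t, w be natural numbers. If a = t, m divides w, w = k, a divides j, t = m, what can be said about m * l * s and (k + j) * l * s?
m * l * s divides (k + j) * l * s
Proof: From w = k and m divides w, m divides k. a = t and t = m, so a = m. Since a divides j, m divides j. m divides k, so m divides k + j. Then m * l divides (k + j) * l. Then m * l * s divides (k + j) * l * s.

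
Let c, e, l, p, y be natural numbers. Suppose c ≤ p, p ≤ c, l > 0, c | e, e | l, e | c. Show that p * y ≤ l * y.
e | c and c | e, so e = c. Because c ≤ p and p ≤ c, c = p. e = c, so e = p. Since e | l, p | l. Since l > 0, p ≤ l. Then p * y ≤ l * y.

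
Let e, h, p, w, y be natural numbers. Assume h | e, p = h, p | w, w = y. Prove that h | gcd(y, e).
w = y and p | w, therefore p | y. Since p = h, h | y. Since h | e, h | gcd(y, e).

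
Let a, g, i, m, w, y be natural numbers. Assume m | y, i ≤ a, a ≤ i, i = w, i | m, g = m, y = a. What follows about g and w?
g = w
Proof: From a ≤ i and i ≤ a, a = i. y = a and m | y, hence m | a. Since a = i, m | i. i | m, so m = i. g = m, so g = i. i = w, so g = w.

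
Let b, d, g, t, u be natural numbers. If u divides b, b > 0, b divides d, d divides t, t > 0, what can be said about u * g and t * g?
u * g ≤ t * g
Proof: From u divides b and b > 0, u ≤ b. Since b divides d and d divides t, b divides t. Since t > 0, b ≤ t. u ≤ b, so u ≤ t. By multiplying by a non-negative, u * g ≤ t * g.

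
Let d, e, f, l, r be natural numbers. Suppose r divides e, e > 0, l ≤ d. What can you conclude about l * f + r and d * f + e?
l * f + r ≤ d * f + e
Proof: l ≤ d. By multiplying by a non-negative, l * f ≤ d * f. r divides e and e > 0, therefore r ≤ e. Since l * f ≤ d * f, l * f + r ≤ d * f + e.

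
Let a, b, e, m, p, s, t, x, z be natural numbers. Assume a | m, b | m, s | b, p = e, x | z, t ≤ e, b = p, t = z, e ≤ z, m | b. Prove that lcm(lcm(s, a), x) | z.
b = p and p = e, therefore b = e. t = z and t ≤ e, so z ≤ e. e ≤ z, so e = z. b = e, so b = z. Because m | b and b | m, m = b. a | m, so a | b. Since s | b, lcm(s, a) | b. b = z, so lcm(s, a) | z. x | z, so lcm(lcm(s, a), x) | z.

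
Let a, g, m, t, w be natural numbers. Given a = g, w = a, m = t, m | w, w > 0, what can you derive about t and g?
t ≤ g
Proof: From w = a and a = g, w = g. Since m | w and w > 0, m ≤ w. Since m = t, t ≤ w. w = g, so t ≤ g.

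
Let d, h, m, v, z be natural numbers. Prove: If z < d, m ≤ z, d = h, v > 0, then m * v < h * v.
m ≤ z and z < d, so m < d. Since d = h, m < h. Since v > 0, m * v < h * v.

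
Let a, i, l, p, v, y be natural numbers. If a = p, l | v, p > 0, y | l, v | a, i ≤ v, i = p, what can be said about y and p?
y | p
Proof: a = p and v | a, therefore v | p. Since p > 0, v ≤ p. From i = p and i ≤ v, p ≤ v. v ≤ p, so v = p. From y | l and l | v, y | v. Since v = p, y | p.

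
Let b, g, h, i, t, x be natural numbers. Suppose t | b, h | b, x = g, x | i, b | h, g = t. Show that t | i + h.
x = g and g = t, thus x = t. x | i, so t | i. b | h and h | b, thus b = h. Since t | b, t | h. Since t | i, t | i + h.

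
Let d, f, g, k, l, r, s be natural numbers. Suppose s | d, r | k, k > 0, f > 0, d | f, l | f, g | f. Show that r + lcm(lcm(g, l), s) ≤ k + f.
r | k and k > 0, therefore r ≤ k. g | f and l | f, therefore lcm(g, l) | f. s | d and d | f, thus s | f. lcm(g, l) | f, so lcm(lcm(g, l), s) | f. f > 0, so lcm(lcm(g, l), s) ≤ f. r ≤ k, so r + lcm(lcm(g, l), s) ≤ k + f.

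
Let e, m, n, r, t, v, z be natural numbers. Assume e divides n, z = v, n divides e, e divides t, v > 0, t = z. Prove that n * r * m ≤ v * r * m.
e divides n and n divides e, thus e = n. t = z and z = v, so t = v. e divides t, so e divides v. Since e = n, n divides v. Since v > 0, n ≤ v. By multiplying by a non-negative, n * r ≤ v * r. By multiplying by a non-negative, n * r * m ≤ v * r * m.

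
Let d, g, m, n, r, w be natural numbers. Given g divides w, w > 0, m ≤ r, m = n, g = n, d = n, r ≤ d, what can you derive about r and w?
r ≤ w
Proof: m = n and m ≤ r, so n ≤ r. d = n and r ≤ d, so r ≤ n. Since n ≤ r, n = r. Because g = n and g divides w, n divides w. Since w > 0, n ≤ w. Since n = r, r ≤ w.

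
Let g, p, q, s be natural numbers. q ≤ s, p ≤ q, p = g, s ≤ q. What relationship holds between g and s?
g ≤ s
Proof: Since q ≤ s and s ≤ q, q = s. Since p = g and p ≤ q, g ≤ q. q = s, so g ≤ s.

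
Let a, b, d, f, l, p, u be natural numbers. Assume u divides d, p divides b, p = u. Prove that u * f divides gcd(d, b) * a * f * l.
p = u and p divides b, so u divides b. From u divides d, u divides gcd(d, b). Then u divides gcd(d, b) * a. Then u * f divides gcd(d, b) * a * f. Then u * f divides gcd(d, b) * a * f * l.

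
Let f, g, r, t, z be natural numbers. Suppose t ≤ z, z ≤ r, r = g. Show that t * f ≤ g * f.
Since t ≤ z and z ≤ r, t ≤ r. Since r = g, t ≤ g. Then t * f ≤ g * f.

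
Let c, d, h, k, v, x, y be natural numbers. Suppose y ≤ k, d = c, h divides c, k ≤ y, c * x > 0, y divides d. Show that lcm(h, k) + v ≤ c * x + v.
Because y ≤ k and k ≤ y, y = k. d = c and y divides d, therefore y divides c. Since y = k, k divides c. h divides c, so lcm(h, k) divides c. Then lcm(h, k) divides c * x. Since c * x > 0, lcm(h, k) ≤ c * x. Then lcm(h, k) + v ≤ c * x + v.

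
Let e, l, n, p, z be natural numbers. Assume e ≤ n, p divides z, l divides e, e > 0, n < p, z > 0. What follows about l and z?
l < z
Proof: l divides e and e > 0, therefore l ≤ e. e ≤ n, so l ≤ n. Since n < p, l < p. Since p divides z and z > 0, p ≤ z. Because l < p, l < z.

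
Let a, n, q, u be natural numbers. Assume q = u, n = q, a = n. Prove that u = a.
a = n and n = q, so a = q. From q = u, a = u. Then u = a.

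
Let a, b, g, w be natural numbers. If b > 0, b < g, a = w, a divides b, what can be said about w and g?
w < g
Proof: a divides b and b > 0, thus a ≤ b. b < g, so a < g. Since a = w, w < g.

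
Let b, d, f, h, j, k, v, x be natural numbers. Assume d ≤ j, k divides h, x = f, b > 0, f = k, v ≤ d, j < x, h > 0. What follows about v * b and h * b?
v * b < h * b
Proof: v ≤ d and d ≤ j, therefore v ≤ j. From x = f and f = k, x = k. j < x, so j < k. From v ≤ j, v < k. From k divides h and h > 0, k ≤ h. v < k, so v < h. Combining with b > 0, by multiplying by a positive, v * b < h * b.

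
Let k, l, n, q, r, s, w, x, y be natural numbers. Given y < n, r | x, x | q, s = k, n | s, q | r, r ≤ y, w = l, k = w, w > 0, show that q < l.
From r | x and x | q, r | q. From q | r, r = q. r ≤ y and y < n, hence r < n. Since r = q, q < n. Because s = k and k = w, s = w. Since n | s, n | w. From w > 0, n ≤ w. From w = l, n ≤ l. Since q < n, q < l.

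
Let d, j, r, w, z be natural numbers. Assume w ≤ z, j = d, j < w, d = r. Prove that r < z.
j = d and d = r, so j = r. From j < w and w ≤ z, j < z. Because j = r, r < z.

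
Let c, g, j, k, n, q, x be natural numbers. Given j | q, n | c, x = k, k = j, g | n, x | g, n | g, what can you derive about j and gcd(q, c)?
j | gcd(q, c)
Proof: x = k and k = j, so x = j. g | n and n | g, so g = n. Since x | g, x | n. Since n | c, x | c. Because x = j, j | c. j | q, so j | gcd(q, c).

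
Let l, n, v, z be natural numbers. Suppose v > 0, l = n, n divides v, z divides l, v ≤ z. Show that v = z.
l = n and z divides l, so z divides n. Because n divides v, z divides v. Since v > 0, z ≤ v. Since v ≤ z, v = z.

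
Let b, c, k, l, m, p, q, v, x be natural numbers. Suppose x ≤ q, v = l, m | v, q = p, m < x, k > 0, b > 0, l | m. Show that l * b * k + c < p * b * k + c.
Because v = l and m | v, m | l. Since l | m, m = l. Since m < x, l < x. q = p and x ≤ q, hence x ≤ p. Since l < x, l < p. Since b > 0, l * b < p * b. From k > 0, l * b * k < p * b * k. Then l * b * k + c < p * b * k + c.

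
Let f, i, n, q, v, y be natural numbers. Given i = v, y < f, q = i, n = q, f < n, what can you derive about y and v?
y < v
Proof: Since n = q and q = i, n = i. i = v, so n = v. y < f and f < n, so y < n. n = v, so y < v.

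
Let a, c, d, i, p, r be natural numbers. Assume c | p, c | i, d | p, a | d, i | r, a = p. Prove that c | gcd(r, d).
From c | i and i | r, c | r. a = p and a | d, so p | d. d | p, so p = d. c | p, so c | d. c | r, so c | gcd(r, d).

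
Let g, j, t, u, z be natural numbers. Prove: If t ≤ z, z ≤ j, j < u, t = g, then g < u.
From t = g and t ≤ z, g ≤ z. Because z ≤ j, g ≤ j. j < u, so g < u.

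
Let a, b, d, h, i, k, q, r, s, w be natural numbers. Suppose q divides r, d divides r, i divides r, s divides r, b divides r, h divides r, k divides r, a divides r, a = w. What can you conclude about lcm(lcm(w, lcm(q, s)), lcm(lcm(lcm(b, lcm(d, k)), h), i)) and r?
lcm(lcm(w, lcm(q, s)), lcm(lcm(lcm(b, lcm(d, k)), h), i)) divides r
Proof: From a = w and a divides r, w divides r. q divides r and s divides r, so lcm(q, s) divides r. Since w divides r, lcm(w, lcm(q, s)) divides r. From d divides r and k divides r, lcm(d, k) divides r. b divides r, so lcm(b, lcm(d, k)) divides r. Since h divides r, lcm(lcm(b, lcm(d, k)), h) divides r. Because i divides r, lcm(lcm(lcm(b, lcm(d, k)), h), i) divides r. lcm(w, lcm(q, s)) divides r, so lcm(lcm(w, lcm(q, s)), lcm(lcm(lcm(b, lcm(d, k)), h), i)) divides r.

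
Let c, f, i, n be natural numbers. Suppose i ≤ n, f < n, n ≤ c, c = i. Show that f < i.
c = i and n ≤ c, hence n ≤ i. Because i ≤ n, n = i. f < n, so f < i.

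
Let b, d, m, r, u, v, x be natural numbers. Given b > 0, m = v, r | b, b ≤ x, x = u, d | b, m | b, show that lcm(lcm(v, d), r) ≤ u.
m = v and m | b, so v | b. d | b, so lcm(v, d) | b. Since r | b, lcm(lcm(v, d), r) | b. b > 0, so lcm(lcm(v, d), r) ≤ b. x = u and b ≤ x, therefore b ≤ u. lcm(lcm(v, d), r) ≤ b, so lcm(lcm(v, d), r) ≤ u.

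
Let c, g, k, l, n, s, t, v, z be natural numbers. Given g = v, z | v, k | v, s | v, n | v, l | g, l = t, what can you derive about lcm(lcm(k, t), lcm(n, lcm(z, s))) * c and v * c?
lcm(lcm(k, t), lcm(n, lcm(z, s))) * c | v * c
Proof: g = v and l | g, hence l | v. l = t, so t | v. Because k | v, lcm(k, t) | v. z | v and s | v, hence lcm(z, s) | v. n | v, so lcm(n, lcm(z, s)) | v. Since lcm(k, t) | v, lcm(lcm(k, t), lcm(n, lcm(z, s))) | v. Then lcm(lcm(k, t), lcm(n, lcm(z, s))) * c | v * c.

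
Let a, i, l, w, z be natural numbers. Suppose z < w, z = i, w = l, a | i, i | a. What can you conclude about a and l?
a < l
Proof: i | a and a | i, thus i = a. Since z = i, z = a. w = l and z < w, so z < l. z = a, so a < l.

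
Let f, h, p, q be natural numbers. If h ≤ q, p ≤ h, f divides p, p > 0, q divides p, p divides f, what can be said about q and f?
q = f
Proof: f divides p and p divides f, thus f = p. p ≤ h and h ≤ q, so p ≤ q. From q divides p and p > 0, q ≤ p. Since p ≤ q, p = q. f = p, so f = q. Then q = f.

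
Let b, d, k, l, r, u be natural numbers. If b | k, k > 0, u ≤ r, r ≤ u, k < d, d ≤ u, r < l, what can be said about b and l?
b < l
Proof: b | k and k > 0, so b ≤ k. u ≤ r and r ≤ u, hence u = r. Because k < d and d ≤ u, k < u. Because u = r, k < r. Since b ≤ k, b < r. From r < l, b < l.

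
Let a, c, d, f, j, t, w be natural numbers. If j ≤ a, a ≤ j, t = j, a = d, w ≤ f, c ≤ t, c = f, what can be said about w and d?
w ≤ d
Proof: j ≤ a and a ≤ j, so j = a. From a = d, j = d. t = j and c ≤ t, hence c ≤ j. c = f, so f ≤ j. j = d, so f ≤ d. Since w ≤ f, w ≤ d.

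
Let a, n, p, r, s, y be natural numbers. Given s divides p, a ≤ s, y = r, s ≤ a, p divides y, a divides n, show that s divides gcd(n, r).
a ≤ s and s ≤ a, hence a = s. From a divides n, s divides n. Since y = r and p divides y, p divides r. Since s divides p, s divides r. Since s divides n, s divides gcd(n, r).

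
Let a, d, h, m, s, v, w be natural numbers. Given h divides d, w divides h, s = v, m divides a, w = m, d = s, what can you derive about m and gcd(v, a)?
m divides gcd(v, a)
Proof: w = m and w divides h, hence m divides h. Since d = s and h divides d, h divides s. Since m divides h, m divides s. From s = v, m divides v. m divides a, so m divides gcd(v, a).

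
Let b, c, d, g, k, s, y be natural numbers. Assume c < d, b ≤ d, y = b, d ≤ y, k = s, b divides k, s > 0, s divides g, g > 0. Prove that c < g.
y = b and d ≤ y, so d ≤ b. Since b ≤ d, b = d. Because k = s and b divides k, b divides s. s > 0, so b ≤ s. Since s divides g and g > 0, s ≤ g. Since b ≤ s, b ≤ g. b = d, so d ≤ g. Since c < d, c < g.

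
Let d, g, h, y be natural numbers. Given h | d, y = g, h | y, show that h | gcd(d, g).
y = g and h | y, thus h | g. From h | d, h | gcd(d, g).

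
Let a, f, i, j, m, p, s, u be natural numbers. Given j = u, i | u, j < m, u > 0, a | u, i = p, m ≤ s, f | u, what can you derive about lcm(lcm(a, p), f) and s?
lcm(lcm(a, p), f) < s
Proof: Because i = p and i | u, p | u. Since a | u, lcm(a, p) | u. Since f | u, lcm(lcm(a, p), f) | u. Since u > 0, lcm(lcm(a, p), f) ≤ u. Since j = u and j < m, u < m. lcm(lcm(a, p), f) ≤ u, so lcm(lcm(a, p), f) < m. Since m ≤ s, lcm(lcm(a, p), f) < s.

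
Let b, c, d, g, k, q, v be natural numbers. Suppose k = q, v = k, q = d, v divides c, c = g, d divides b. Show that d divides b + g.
v = k and k = q, hence v = q. Since q = d, v = d. Because c = g and v divides c, v divides g. Because v = d, d divides g. Since d divides b, d divides b + g.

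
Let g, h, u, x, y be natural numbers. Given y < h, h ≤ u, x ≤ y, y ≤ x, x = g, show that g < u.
y ≤ x and x ≤ y, hence y = x. x = g, so y = g. From y < h and h ≤ u, y < u. From y = g, g < u.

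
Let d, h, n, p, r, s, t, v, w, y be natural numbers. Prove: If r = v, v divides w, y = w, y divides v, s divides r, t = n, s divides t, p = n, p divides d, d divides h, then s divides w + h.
Because y = w and y divides v, w divides v. Since v divides w, v = w. r = v, so r = w. s divides r, so s divides w. Since t = n and s divides t, s divides n. From p divides d and d divides h, p divides h. Since p = n, n divides h. s divides n, so s divides h. Since s divides w, s divides w + h.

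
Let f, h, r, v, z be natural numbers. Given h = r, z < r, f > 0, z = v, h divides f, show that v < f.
h = r and h divides f, therefore r divides f. Since f > 0, r ≤ f. z < r, so z < f. Since z = v, v < f.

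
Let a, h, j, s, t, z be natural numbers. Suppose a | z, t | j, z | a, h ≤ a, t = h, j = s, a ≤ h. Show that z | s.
h ≤ a and a ≤ h, therefore h = a. Since t = h, t = a. Because a | z and z | a, a = z. Since t = a, t = z. From j = s and t | j, t | s. t = z, so z | s.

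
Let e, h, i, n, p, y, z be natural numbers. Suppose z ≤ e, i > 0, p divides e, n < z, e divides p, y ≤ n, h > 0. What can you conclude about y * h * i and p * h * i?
y * h * i < p * h * i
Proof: Since y ≤ n and n < z, y < z. e divides p and p divides e, thus e = p. z ≤ e, so z ≤ p. y < z, so y < p. Combining with h > 0, by multiplying by a positive, y * h < p * h. Because i > 0, by multiplying by a positive, y * h * i < p * h * i.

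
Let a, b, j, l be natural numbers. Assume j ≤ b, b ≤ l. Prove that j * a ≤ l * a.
Since j ≤ b and b ≤ l, j ≤ l. Then j * a ≤ l * a.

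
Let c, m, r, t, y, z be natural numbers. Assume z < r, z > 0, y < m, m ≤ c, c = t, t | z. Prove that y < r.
y < m and m ≤ c, so y < c. Since c = t, y < t. t | z and z > 0, thus t ≤ z. z < r, so t < r. y < t, so y < r.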